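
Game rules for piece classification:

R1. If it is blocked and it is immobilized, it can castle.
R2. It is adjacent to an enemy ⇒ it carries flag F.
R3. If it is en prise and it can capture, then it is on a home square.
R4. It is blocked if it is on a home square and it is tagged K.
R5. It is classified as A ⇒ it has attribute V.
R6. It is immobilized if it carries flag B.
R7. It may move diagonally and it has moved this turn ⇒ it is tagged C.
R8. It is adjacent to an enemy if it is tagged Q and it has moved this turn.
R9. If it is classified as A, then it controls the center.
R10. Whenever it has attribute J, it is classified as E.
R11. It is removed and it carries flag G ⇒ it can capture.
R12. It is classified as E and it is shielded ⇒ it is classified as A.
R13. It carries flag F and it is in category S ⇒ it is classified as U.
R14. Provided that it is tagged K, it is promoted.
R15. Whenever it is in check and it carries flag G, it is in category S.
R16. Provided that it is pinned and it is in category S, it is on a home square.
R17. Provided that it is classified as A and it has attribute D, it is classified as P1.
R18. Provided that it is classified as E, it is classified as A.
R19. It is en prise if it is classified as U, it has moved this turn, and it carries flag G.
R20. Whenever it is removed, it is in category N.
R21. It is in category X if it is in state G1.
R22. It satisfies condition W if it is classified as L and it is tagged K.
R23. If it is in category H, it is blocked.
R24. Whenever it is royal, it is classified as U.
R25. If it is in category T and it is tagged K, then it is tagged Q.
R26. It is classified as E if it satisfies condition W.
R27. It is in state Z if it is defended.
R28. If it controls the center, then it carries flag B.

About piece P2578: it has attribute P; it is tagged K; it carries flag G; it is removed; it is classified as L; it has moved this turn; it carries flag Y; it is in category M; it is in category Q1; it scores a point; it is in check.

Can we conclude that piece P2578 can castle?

Forward chaining from the given facts derives: can capture, is promoted, is in category S, is in category N, satisfies condition W, is classified as E, is classified as A, has attribute V, controls the center, carries flag B, is immobilized.
The only rule concluding "it can castle" is R1, which needs "it is blocked"; that is never established.

No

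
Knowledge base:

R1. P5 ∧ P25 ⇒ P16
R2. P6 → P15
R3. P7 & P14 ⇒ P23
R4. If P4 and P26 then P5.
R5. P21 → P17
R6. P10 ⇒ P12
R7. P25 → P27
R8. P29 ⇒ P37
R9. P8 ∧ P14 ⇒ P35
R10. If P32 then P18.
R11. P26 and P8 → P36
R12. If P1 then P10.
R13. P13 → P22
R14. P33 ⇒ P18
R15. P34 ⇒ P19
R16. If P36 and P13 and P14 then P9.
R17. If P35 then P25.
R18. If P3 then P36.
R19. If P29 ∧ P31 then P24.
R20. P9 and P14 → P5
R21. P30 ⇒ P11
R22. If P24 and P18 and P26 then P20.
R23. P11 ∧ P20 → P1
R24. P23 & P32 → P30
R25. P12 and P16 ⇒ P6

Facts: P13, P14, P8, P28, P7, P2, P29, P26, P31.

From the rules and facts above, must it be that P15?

Forward chaining from the given facts derives: P23, P37, P35, P36, P22, P9, P25, P24, P5, P16, P27.
The only rule concluding P15 is R2, which needs P6; that is never established.

No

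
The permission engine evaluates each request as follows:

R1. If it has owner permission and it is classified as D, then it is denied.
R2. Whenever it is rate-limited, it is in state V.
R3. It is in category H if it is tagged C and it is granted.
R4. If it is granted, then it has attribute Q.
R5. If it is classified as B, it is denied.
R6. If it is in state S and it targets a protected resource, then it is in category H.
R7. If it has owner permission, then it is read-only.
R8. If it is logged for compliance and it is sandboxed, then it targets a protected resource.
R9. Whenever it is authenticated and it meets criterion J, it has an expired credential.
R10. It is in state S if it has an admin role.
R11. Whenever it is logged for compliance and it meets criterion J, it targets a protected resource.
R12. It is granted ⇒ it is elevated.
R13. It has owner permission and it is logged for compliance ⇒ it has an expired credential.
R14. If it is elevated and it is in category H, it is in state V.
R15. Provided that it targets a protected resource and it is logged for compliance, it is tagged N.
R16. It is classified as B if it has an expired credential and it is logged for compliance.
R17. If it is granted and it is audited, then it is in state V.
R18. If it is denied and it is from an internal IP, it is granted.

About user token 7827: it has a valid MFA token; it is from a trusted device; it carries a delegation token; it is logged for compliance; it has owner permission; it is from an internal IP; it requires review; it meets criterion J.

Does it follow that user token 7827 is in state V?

No

Forward chaining from the given facts derives: is read-only, targets a protected resource, has an expired credential, is tagged N, is classified as B, is denied, is granted, has attribute Q, is elevated.
Rules concluding "it is in state V": R2 needs "it is rate-limited"; R14 needs "it is in category H"; R17 needs "it is audited" — none of these are established.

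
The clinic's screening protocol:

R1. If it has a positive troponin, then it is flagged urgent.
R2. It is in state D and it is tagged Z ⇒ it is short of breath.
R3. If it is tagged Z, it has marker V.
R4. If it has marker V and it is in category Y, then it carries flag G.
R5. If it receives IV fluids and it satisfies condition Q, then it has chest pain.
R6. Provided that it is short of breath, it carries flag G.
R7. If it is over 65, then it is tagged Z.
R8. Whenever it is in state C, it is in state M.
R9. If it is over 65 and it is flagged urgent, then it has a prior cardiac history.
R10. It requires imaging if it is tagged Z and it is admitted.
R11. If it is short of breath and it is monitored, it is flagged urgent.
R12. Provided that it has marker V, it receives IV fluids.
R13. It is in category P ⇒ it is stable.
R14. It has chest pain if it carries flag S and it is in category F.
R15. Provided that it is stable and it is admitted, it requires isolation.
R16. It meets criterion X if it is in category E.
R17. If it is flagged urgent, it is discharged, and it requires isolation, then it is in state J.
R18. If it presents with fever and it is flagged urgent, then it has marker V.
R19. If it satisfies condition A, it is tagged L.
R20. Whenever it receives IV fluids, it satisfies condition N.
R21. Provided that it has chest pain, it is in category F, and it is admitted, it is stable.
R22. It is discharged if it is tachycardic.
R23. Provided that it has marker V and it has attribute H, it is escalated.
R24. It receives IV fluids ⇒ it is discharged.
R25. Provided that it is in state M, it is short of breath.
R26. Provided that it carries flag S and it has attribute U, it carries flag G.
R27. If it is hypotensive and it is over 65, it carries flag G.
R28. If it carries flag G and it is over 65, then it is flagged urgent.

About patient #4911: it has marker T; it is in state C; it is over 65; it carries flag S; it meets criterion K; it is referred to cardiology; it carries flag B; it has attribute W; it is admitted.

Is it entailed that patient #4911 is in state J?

No

Forward chaining from the given facts derives: is tagged Z, is in state M, requires imaging, is short of breath, has marker V, carries flag G, receives IV fluids, satisfies condition N, is discharged, is flagged urgent, has a prior cardiac history.
The only rule concluding "it is in state J" is R17, which needs "it requires isolation"; that is never established.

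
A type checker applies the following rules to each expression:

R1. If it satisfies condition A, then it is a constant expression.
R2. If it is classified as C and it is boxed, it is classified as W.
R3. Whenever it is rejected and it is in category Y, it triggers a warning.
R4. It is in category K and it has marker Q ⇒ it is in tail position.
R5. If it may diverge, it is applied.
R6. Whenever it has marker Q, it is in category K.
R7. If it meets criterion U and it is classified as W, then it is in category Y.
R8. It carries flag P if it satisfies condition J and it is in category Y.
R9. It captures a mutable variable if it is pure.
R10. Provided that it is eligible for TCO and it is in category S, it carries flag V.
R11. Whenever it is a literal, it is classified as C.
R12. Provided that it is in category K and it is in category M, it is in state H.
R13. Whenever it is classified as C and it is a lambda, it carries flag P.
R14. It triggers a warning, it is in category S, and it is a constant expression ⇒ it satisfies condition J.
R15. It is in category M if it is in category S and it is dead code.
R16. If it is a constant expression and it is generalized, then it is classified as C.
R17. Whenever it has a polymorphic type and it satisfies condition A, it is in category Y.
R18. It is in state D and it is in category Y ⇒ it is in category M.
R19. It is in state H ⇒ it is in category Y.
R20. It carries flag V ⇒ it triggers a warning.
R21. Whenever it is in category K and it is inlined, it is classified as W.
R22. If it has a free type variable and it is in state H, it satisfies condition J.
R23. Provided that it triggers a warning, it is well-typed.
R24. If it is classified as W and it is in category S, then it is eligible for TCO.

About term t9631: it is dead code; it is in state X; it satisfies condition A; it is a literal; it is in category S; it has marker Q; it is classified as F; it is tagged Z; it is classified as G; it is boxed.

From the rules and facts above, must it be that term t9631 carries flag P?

Yes

By R1 (it satisfies condition A): it is a constant expression.
By R6 (it has marker Q): it is in category K.
By R11 (it is a literal): it is classified as C.
By R15 (it is in category S, it is dead code): it is in category M.
By R2 (it is classified as C, it is boxed): it is classified as W.
By R12 (it is in category K, it is in category M): it is in state H.
By R19 (it is in state H): it is in category Y.
By R24 (it is classified as W, it is in category S): it is eligible for TCO.
By R10 (it is eligible for TCO, it is in category S): it carries flag V.
By R20 (it carries flag V): it triggers a warning.
By R14 (it triggers a warning, it is in category S, it is a constant expression): it satisfies condition J.
By R8 (it satisfies condition J, it is in category Y): it carries flag P.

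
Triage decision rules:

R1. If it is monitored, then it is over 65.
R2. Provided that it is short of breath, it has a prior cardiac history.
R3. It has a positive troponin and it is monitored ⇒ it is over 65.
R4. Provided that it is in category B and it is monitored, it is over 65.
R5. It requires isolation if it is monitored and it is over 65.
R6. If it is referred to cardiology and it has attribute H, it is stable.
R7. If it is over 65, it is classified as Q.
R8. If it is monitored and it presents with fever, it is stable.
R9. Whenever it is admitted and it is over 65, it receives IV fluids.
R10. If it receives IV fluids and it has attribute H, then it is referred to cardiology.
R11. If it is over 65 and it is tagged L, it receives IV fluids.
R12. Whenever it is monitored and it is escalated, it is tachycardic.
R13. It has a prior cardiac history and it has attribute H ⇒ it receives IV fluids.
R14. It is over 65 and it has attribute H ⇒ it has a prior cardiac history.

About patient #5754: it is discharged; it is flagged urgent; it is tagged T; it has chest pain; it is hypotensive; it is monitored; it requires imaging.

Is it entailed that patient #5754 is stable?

No

Forward chaining from the given facts derives: is over 65, requires isolation, is classified as Q.
Rules concluding "it is stable": R6 needs "it is referred to cardiology"; R8 needs "it presents with fever" — none of these are established.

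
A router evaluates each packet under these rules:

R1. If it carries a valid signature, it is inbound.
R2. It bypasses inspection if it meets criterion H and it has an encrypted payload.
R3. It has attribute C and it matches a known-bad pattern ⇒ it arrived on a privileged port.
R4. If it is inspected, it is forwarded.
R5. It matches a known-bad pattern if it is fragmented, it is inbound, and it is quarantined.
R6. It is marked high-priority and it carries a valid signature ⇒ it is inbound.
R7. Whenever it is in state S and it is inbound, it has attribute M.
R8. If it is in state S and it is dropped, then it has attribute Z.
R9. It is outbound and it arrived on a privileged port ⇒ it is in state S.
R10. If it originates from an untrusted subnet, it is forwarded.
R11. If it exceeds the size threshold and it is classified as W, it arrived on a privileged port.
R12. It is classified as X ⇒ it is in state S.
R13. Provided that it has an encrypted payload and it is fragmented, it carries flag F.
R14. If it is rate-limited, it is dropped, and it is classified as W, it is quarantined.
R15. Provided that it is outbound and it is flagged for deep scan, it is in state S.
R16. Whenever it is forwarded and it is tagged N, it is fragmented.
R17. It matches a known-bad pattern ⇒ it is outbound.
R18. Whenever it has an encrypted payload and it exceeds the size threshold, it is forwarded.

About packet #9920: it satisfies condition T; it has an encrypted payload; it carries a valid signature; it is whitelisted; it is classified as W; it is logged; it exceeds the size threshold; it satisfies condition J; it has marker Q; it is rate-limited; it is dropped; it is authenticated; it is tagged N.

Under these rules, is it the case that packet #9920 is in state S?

By R1 (it carries a valid signature): it is inbound.
By R11 (it exceeds the size threshold, it is classified as W): it arrived on a privileged port.
By R14 (it is rate-limited, it is dropped, it is classified as W): it is quarantined.
By R18 (it has an encrypted payload, it exceeds the size threshold): it is forwarded.
By R16 (it is forwarded, it is tagged N): it is fragmented.
By R5 (it is fragmented, it is inbound, it is quarantined): it matches a known-bad pattern.
By R17 (it matches a known-bad pattern): it is outbound.
By R9 (it is outbound, it arrived on a privileged port): it is in state S.

Yes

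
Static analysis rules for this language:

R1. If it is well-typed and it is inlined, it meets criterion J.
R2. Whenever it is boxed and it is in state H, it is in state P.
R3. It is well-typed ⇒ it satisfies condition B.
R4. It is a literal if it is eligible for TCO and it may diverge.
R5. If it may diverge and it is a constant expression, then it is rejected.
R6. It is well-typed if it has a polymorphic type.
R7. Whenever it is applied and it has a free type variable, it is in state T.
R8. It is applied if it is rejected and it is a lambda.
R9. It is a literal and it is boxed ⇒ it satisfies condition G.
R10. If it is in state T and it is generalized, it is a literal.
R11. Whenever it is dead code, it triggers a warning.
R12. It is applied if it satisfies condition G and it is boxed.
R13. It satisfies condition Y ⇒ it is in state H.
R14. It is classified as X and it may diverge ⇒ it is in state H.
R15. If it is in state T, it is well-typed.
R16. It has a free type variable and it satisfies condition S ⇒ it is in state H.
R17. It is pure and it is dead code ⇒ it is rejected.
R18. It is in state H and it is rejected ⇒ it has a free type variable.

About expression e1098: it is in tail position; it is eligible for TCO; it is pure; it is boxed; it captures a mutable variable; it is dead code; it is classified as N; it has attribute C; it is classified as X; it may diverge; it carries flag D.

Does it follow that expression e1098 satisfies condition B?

Yes

By R4 (it is eligible for TCO, it may diverge): it is a literal.
By R9 (it is a literal, it is boxed): it satisfies condition G.
By R12 (it satisfies condition G, it is boxed): it is applied.
By R14 (it is classified as X, it may diverge): it is in state H.
By R17 (it is pure, it is dead code): it is rejected.
By R18 (it is in state H, it is rejected): it has a free type variable.
By R7 (it is applied, it has a free type variable): it is in state T.
By R15 (it is in state T): it is well-typed.
By R3 (it is well-typed): it satisfies condition B.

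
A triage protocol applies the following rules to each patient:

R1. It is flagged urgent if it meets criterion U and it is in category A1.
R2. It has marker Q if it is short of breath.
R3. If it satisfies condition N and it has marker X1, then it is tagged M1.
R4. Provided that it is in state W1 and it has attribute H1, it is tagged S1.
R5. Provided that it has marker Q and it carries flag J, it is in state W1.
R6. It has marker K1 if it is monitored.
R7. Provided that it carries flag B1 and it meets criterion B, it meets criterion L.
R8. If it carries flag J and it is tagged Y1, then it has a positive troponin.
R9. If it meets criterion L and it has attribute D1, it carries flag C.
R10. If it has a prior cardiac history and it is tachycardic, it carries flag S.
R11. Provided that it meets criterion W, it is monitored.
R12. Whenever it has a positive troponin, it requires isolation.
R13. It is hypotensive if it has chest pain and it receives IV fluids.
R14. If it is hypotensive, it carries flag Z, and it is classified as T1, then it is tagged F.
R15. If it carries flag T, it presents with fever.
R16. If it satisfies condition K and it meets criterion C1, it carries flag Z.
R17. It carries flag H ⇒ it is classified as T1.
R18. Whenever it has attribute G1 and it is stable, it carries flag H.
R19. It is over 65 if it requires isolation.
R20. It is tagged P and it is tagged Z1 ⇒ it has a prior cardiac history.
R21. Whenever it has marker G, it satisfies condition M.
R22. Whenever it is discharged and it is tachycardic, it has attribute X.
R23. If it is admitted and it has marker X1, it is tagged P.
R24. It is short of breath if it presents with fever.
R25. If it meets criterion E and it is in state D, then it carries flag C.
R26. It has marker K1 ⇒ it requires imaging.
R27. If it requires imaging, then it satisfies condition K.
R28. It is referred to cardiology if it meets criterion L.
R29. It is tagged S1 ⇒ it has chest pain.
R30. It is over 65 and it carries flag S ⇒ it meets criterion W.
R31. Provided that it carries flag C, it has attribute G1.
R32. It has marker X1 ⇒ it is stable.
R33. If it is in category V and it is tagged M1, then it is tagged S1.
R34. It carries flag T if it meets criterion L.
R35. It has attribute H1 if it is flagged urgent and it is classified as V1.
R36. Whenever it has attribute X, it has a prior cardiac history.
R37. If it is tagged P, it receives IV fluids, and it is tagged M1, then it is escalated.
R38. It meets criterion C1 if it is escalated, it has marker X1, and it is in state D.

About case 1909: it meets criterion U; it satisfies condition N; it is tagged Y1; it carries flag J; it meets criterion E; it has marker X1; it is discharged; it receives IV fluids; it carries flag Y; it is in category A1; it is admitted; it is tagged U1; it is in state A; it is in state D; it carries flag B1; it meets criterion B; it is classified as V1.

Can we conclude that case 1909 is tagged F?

No

Forward chaining from the given facts derives: is flagged urgent, is tagged M1, meets criterion L, has a positive troponin, requires isolation, is over 65, is tagged P, carries flag C, is referred to cardiology, has attribute G1, is stable, carries flag T, has attribute H1, is escalated, meets criterion C1, presents with fever, carries flag H, is short of breath, has marker Q, is in state W1, is classified as T1, is tagged S1, has chest pain, is hypotensive.
The only rule concluding "it is tagged F" is R14, which needs "it carries flag Z"; that is never established.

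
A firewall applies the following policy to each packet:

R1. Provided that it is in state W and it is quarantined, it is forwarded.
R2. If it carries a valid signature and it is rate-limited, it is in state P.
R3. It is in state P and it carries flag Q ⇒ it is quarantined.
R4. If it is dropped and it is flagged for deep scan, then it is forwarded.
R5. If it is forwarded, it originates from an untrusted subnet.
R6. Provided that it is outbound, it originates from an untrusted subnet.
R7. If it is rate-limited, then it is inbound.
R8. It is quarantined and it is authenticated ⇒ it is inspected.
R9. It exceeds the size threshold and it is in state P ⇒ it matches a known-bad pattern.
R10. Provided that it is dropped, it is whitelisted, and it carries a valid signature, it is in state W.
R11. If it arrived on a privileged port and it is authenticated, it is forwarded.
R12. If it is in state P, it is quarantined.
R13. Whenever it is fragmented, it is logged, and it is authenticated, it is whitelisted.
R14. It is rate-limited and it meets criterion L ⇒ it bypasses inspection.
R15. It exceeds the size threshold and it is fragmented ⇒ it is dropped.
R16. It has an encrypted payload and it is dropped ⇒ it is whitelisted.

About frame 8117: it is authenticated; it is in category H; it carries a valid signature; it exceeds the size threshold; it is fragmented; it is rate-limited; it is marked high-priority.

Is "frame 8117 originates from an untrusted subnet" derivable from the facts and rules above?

No

Forward chaining from the given facts derives: is in state P, is inbound, matches a known-bad pattern, is quarantined, is dropped, is inspected.
Rules concluding "it originates from an untrusted subnet": R5 needs "it is forwarded"; R6 needs "it is outbound" — none of these are established.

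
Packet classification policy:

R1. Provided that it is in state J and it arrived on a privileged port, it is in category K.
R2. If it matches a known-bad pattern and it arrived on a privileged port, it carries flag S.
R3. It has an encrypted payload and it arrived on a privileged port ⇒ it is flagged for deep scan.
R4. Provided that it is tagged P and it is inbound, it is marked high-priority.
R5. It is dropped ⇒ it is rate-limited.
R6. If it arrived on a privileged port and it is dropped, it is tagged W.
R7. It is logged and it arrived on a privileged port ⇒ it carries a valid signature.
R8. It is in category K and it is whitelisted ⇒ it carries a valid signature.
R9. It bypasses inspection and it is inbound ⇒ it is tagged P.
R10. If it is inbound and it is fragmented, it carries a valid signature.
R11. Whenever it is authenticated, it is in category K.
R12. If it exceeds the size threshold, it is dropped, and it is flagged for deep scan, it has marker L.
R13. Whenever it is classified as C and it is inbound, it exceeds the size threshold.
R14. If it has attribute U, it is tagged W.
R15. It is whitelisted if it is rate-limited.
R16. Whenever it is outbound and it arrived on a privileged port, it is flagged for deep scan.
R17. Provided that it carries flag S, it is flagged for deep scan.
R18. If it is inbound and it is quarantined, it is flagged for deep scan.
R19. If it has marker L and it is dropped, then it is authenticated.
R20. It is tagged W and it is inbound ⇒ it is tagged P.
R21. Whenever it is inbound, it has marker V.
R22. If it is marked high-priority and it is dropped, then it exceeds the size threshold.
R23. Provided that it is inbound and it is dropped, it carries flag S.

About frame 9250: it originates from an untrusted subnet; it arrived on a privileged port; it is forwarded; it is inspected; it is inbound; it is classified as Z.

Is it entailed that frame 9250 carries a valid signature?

Forward chaining from the given facts derives: has marker V.
Rules concluding "it carries a valid signature": R7 needs "it is logged"; R8 needs "it is in category K"; R10 needs "it is fragmented" — none of these are established.

No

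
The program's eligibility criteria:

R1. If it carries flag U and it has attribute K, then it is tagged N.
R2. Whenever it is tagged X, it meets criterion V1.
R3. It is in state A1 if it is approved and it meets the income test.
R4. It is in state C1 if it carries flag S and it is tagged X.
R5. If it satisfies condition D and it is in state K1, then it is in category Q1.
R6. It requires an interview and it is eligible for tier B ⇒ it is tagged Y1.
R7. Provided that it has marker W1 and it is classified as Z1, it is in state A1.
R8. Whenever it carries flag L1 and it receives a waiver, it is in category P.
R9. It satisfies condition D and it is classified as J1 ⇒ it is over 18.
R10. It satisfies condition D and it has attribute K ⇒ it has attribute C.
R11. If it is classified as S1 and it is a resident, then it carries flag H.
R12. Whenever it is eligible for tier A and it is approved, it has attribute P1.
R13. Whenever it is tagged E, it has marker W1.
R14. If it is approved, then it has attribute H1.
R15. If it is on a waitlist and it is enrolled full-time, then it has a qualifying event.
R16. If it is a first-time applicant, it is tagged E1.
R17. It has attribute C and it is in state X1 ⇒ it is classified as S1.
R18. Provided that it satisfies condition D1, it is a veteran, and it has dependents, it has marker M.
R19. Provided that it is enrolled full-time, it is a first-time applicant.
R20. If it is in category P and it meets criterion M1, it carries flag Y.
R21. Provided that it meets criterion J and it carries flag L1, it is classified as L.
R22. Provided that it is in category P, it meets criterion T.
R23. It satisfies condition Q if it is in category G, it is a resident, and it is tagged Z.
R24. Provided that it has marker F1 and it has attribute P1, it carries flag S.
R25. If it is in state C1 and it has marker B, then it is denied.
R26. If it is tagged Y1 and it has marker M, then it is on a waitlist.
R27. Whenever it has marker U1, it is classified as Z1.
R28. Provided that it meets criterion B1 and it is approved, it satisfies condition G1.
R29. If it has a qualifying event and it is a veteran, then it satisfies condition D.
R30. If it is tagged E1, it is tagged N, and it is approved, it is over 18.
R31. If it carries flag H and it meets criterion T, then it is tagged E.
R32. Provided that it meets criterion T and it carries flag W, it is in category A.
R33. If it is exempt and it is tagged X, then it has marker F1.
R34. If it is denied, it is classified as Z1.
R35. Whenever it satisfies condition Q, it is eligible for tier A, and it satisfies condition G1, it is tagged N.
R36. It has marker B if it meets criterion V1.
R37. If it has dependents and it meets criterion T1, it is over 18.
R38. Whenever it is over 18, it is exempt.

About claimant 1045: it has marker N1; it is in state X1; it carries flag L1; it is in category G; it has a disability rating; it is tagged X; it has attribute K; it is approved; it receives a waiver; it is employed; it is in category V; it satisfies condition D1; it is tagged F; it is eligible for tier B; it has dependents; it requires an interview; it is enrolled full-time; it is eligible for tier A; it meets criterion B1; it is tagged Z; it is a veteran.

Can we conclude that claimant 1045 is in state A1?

Forward chaining from the given facts derives: meets criterion V1, is tagged Y1, is in category P, has attribute P1, has attribute H1, has marker M, is a first-time applicant, meets criterion T, is on a waitlist, satisfies condition G1, has marker B, has a qualifying event, is tagged E1, satisfies condition D, has attribute C, is classified as S1.
Rules concluding "it is in state A1": R3 needs "it meets the income test"; R7 needs "it has marker W1" — none of these are established.

No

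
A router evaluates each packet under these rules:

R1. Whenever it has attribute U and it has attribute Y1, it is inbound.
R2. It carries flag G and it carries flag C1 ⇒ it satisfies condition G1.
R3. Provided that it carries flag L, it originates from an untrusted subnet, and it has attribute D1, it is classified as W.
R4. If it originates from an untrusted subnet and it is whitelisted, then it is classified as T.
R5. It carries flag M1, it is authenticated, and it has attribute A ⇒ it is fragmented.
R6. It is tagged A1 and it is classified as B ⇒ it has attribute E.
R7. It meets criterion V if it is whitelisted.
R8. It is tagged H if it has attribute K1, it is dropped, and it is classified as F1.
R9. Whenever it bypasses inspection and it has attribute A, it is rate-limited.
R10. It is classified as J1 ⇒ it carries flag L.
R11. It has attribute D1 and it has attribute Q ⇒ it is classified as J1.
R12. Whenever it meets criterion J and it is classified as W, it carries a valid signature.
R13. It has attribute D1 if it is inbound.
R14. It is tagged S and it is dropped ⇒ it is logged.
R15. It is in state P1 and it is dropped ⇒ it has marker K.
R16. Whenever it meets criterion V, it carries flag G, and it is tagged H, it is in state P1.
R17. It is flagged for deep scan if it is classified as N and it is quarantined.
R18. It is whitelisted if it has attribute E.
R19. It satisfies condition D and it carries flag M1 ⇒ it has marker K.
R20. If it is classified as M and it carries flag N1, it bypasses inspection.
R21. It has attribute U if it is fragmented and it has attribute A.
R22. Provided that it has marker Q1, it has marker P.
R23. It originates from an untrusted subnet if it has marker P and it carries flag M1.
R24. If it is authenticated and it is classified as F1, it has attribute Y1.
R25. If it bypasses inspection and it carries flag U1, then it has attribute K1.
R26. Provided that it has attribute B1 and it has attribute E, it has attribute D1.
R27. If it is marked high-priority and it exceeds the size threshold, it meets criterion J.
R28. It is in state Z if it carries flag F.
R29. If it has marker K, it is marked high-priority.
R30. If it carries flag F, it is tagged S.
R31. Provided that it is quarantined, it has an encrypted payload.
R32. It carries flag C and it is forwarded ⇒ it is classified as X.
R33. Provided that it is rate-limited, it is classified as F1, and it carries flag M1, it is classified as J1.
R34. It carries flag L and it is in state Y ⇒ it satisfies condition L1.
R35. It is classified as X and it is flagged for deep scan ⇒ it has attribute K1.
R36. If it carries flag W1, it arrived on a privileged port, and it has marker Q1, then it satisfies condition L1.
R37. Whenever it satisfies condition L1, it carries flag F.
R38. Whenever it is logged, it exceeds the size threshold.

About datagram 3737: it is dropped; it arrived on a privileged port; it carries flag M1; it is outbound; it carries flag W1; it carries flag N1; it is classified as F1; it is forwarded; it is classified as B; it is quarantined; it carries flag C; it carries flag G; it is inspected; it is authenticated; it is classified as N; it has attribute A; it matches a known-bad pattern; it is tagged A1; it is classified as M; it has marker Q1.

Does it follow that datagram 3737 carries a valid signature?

By R5 (it carries flag M1, it is authenticated, it has attribute A): it is fragmented.
By R6 (it is tagged A1, it is classified as B): it has attribute E.
By R17 (it is classified as N, it is quarantined): it is flagged for deep scan.
By R18 (it has attribute E): it is whitelisted.
By R20 (it is classified as M, it carries flag N1): it bypasses inspection.
By R21 (it is fragmented, it has attribute A): it has attribute U.
By R22 (it has marker Q1): it has marker P.
By R23 (it has marker P, it carries flag M1): it originates from an untrusted subnet.
By R24 (it is authenticated, it is classified as F1): it has attribute Y1.
By R32 (it carries flag C, it is forwarded): it is classified as X.
By R35 (it is classified as X, it is flagged for deep scan): it has attribute K1.
By R36 (it carries flag W1, it arrived on a privileged port, it has marker Q1): it satisfies condition L1.
By R37 (it satisfies condition L1): it carries flag F.
By R1 (it has attribute U, it has attribute Y1): it is inbound.
By R7 (it is whitelisted): it meets criterion V.
By R8 (it has attribute K1, it is dropped, it is classified as F1): it is tagged H.
By R9 (it bypasses inspection, it has attribute A): it is rate-limited.
By R13 (it is inbound): it has attribute D1.
By R16 (it meets criterion V, it carries flag G, it is tagged H): it is in state P1.
By R30 (it carries flag F): it is tagged S.
By R33 (it is rate-limited, it is classified as F1, it carries flag M1): it is classified as J1.
By R10 (it is classified as J1): it carries flag L.
By R14 (it is tagged S, it is dropped): it is logged.
By R15 (it is in state P1, it is dropped): it has marker K.
By R29 (it has marker K): it is marked high-priority.
By R38 (it is logged): it exceeds the size threshold.
By R3 (it carries flag L, it originates from an untrusted subnet, it has attribute D1): it is classified as W.
By R27 (it is marked high-priority, it exceeds the size threshold): it meets criterion J.
By R12 (it meets criterion J, it is classified as W): it carries a valid signature.

Yes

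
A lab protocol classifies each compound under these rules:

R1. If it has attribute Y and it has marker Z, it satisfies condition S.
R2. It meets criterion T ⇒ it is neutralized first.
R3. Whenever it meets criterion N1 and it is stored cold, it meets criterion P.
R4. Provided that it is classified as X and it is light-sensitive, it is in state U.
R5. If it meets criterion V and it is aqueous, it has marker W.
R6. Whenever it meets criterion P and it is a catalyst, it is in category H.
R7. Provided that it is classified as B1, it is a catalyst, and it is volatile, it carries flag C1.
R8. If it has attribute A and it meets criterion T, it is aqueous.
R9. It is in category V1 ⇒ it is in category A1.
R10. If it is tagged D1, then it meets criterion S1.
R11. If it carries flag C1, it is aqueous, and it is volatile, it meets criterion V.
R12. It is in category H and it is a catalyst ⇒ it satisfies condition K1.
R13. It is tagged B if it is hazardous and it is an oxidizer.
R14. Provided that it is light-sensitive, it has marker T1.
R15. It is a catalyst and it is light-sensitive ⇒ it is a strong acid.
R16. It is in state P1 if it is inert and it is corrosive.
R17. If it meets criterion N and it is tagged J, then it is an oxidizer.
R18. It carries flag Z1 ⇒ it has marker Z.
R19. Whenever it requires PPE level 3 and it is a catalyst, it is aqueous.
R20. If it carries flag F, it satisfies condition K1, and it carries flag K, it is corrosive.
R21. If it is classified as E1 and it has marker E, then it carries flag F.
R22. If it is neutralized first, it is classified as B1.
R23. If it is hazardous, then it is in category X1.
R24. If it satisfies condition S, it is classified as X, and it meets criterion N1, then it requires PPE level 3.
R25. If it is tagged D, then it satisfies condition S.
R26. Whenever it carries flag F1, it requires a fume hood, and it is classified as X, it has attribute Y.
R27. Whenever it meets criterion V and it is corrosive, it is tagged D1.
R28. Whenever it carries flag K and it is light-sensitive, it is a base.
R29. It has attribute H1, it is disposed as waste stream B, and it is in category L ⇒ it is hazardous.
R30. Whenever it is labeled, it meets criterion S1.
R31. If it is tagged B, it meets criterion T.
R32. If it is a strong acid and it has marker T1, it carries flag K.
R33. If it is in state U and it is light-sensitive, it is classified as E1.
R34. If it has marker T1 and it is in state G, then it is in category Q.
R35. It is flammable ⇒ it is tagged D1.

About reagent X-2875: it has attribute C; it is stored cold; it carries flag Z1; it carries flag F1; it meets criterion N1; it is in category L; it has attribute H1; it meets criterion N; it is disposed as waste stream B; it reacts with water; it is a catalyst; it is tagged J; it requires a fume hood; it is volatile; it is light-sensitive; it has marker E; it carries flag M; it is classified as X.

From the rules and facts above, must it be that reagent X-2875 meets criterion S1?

Yes

By R3 (it meets criterion N1, it is stored cold): it meets criterion P.
By R4 (it is classified as X, it is light-sensitive): it is in state U.
By R6 (it meets criterion P, it is a catalyst): it is in category H.
By R12 (it is in category H, it is a catalyst): it satisfies condition K1.
By R14 (it is light-sensitive): it has marker T1.
By R15 (it is a catalyst, it is light-sensitive): it is a strong acid.
By R17 (it meets criterion N, it is tagged J): it is an oxidizer.
By R18 (it carries flag Z1): it has marker Z.
By R26 (it carries flag F1, it requires a fume hood, it is classified as X): it has attribute Y.
By R29 (it has attribute H1, it is disposed as waste stream B, it is in category L): it is hazardous.
By R32 (it is a strong acid, it has marker T1): it carries flag K.
By R33 (it is in state U, it is light-sensitive): it is classified as E1.
By R1 (it has attribute Y, it has marker Z): it satisfies condition S.
By R13 (it is hazardous, it is an oxidizer): it is tagged B.
By R21 (it is classified as E1, it has marker E): it carries flag F.
By R24 (it satisfies condition S, it is classified as X, it meets criterion N1): it requires PPE level 3.
By R31 (it is tagged B): it meets criterion T.
By R2 (it meets criterion T): it is neutralized first.
By R19 (it requires PPE level 3, it is a catalyst): it is aqueous.
By R20 (it carries flag F, it satisfies condition K1, it carries flag K): it is corrosive.
By R22 (it is neutralized first): it is classified as B1.
By R7 (it is classified as B1, it is a catalyst, it is volatile): it carries flag C1.
By R11 (it carries flag C1, it is aqueous, it is volatile): it meets criterion V.
By R27 (it meets criterion V, it is corrosive): it is tagged D1.
By R10 (it is tagged D1): it meets criterion S1.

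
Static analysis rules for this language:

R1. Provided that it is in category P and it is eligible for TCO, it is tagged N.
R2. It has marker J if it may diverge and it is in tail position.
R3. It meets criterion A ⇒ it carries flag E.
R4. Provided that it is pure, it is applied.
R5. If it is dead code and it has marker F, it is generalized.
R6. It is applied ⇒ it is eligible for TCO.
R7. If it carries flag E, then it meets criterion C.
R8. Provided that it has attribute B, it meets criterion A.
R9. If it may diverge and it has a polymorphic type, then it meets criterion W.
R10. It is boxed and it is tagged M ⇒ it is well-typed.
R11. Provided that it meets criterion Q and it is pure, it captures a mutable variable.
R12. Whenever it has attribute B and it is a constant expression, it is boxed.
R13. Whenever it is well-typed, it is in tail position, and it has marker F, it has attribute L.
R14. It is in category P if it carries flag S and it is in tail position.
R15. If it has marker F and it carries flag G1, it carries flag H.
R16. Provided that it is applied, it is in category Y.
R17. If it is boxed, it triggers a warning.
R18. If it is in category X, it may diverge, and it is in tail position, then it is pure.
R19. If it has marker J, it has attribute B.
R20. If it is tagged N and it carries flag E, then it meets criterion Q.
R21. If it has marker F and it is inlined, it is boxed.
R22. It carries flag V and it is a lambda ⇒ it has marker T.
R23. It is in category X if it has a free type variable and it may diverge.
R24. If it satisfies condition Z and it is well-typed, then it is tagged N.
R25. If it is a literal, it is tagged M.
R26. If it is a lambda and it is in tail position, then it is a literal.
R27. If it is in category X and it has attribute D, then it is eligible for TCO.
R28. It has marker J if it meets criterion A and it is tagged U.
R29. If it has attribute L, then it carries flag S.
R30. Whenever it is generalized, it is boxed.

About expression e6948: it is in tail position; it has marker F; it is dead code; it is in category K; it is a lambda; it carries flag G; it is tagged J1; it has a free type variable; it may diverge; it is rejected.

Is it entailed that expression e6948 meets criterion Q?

Yes

By R2 (it may diverge, it is in tail position): it has marker J.
By R5 (it is dead code, it has marker F): it is generalized.
By R19 (it has marker J): it has attribute B.
By R23 (it has a free type variable, it may diverge): it is in category X.
By R26 (it is a lambda, it is in tail position): it is a literal.
By R30 (it is generalized): it is boxed.
By R8 (it has attribute B): it meets criterion A.
By R18 (it is in category X, it may diverge, it is in tail position): it is pure.
By R25 (it is a literal): it is tagged M.
By R3 (it meets criterion A): it carries flag E.
By R4 (it is pure): it is applied.
By R6 (it is applied): it is eligible for TCO.
By R10 (it is boxed, it is tagged M): it is well-typed.
By R13 (it is well-typed, it is in tail position, it has marker F): it has attribute L.
By R29 (it has attribute L): it carries flag S.
By R14 (it carries flag S, it is in tail position): it is in category P.
By R1 (it is in category P, it is eligible for TCO): it is tagged N.
By R20 (it is tagged N, it carries flag E): it meets criterion Q.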